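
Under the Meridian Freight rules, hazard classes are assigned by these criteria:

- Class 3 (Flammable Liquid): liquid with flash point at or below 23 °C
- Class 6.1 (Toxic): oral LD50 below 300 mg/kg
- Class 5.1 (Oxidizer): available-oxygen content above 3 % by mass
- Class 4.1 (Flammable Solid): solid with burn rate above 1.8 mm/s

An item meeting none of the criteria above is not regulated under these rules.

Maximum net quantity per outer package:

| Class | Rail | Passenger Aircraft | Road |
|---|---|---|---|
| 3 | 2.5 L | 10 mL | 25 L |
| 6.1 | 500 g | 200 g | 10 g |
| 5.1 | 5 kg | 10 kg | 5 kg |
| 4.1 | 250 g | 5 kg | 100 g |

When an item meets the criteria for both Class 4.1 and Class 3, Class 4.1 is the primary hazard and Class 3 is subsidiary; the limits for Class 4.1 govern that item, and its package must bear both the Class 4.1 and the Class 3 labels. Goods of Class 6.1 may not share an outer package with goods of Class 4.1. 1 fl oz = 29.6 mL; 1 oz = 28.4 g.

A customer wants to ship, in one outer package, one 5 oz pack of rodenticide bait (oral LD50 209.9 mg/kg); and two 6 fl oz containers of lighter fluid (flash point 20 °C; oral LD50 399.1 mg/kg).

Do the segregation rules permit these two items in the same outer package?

With oral LD50 209.9 mg/kg (< 300 mg/kg), the rodenticide bait falls in Class 6.1.
Flash point 20 °C meets the Class 3 criterion (Flammable Liquid), so the lighter fluid is Class 3.
No segregation rule bars Class 6.1 with Class 3.

Yes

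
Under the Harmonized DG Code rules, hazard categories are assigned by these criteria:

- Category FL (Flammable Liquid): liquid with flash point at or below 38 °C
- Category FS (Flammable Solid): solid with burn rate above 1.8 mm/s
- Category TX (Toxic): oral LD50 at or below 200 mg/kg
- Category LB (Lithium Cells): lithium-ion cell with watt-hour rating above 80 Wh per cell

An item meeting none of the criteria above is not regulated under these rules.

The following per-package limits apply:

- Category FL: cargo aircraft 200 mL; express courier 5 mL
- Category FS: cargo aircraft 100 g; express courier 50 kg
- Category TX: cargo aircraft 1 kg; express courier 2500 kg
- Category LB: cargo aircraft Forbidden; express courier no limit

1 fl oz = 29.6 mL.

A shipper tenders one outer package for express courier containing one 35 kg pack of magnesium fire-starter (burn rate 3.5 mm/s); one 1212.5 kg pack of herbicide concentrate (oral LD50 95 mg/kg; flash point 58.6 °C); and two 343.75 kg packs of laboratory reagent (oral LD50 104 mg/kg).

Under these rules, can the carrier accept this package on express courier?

With burn rate 3.5 mm/s (> 1.8 mm/s), the magnesium fire-starter falls in Category FS.
The herbicide concentrate has oral LD50 95 mg/kg, which is ≤ 200 mg/kg, so it is Category TX (Toxic).
Laboratory reagent: oral LD50 104 mg/kg ≤ 200 mg/kg → Category TX (Toxic).
Total Category TX: 1212.5 kg + (two 343.75 kg packs = 687.5 kg) = 1900 kg.
1900 kg ≤ 2500 kg (express courier limit, Category TX) — within limit.
Category FS quantity: 35 kg.
35 kg is within the express courier limit of 50 kg for Category FS.
Every hazard category is within its express courier limit and no segregation rule is violated.

Yes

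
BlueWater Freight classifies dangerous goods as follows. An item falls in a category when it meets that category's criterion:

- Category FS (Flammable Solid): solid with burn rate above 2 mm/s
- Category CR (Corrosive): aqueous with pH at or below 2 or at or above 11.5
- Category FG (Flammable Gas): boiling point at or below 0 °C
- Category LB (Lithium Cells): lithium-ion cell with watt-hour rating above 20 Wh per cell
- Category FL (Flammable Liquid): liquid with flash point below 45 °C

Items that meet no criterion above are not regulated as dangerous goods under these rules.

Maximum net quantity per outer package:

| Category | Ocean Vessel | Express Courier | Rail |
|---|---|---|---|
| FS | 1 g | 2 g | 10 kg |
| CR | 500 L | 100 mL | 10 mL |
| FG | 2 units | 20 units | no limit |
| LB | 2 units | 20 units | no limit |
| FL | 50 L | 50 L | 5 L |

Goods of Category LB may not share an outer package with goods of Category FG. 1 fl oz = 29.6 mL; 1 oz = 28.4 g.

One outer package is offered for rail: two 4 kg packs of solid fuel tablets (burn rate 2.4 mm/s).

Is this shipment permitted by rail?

The solid fuel tablets have burn rate 2.4 mm/s, which is > 2 mm/s, so they are Category FS (Flammable Solid).
Category FS quantity: two 4 kg packs = 8 kg.
That is within the Category FS rail limit of 10 kg.

Yes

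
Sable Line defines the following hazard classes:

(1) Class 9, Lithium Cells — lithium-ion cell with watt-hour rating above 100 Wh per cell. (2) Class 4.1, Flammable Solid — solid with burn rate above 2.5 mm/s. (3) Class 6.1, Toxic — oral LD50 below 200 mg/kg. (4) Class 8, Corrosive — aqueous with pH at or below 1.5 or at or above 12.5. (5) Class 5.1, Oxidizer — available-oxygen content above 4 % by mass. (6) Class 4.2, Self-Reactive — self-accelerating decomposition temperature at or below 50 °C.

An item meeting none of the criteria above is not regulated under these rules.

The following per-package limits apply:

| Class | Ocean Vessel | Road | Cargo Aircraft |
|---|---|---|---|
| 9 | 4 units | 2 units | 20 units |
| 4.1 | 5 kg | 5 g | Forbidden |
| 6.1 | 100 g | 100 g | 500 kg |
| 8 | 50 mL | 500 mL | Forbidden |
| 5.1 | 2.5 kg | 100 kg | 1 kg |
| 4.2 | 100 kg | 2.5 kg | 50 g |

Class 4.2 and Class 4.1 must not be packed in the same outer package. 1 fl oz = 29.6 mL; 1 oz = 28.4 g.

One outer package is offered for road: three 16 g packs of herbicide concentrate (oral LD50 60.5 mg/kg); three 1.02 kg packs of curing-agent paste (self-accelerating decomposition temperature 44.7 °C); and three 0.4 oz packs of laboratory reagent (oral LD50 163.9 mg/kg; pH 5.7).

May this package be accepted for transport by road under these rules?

Herbicide concentrate: oral LD50 60.5 mg/kg < 200 mg/kg → Class 6.1 (Toxic).
With self-accelerating decomposition temperature 44.7 °C (≤ 50 °C), the curing-agent paste falls in Class 4.2.
With oral LD50 163.9 mg/kg (< 200 mg/kg), the laboratory reagent falls in Class 6.1.
Class 4.2 quantity: three 1.02 kg packs = 3.06 kg.
3.06 kg exceeds the road limit of 2.5 kg for Class 4.2.
Total Class 6.1: (three 16 g packs = 48 g) + (three 0.4 oz packs = 34.08 g) = 82.08 g.
82.08 g is within the road limit of 100 g for Class 6.1.
The segregation rule (Class 4.2 with Class 4.1) does not apply to Class 4.2 with Class 6.1.

No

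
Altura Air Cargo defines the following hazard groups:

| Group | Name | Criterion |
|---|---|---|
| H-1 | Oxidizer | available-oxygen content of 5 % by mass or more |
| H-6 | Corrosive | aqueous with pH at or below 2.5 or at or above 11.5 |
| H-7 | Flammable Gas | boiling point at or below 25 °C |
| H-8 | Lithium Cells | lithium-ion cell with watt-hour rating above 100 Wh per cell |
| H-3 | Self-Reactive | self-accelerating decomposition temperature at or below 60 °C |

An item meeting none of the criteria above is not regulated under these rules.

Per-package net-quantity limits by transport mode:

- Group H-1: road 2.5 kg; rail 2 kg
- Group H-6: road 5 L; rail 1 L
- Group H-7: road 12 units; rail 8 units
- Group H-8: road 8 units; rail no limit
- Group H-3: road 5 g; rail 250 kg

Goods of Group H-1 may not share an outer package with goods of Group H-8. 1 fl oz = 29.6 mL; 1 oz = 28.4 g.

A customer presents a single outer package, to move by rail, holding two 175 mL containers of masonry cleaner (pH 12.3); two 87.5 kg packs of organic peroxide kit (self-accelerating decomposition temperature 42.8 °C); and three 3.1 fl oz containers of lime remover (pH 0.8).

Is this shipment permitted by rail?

Yes

The masonry cleaner has pH 12.3, which is ≥ 11.5, so it is Group H-6 (Corrosive).
Self-accelerating decomposition temperature 42.8 °C meets the Group H-3 criterion (Self-Reactive), so the organic peroxide kit is Group H-3.
With pH 0.8 (≤ 2.5), the lime remover falls in Group H-6.
Group H-6 net quantity: (two 175 mL containers = 350 mL) + (three 3.1 fl oz containers = 275.28 mL) = 625.28 mL.
625.28 mL ≤ 1 L (rail limit, Group H-6) — within limit.
Group H-3 quantity: two 87.5 kg packs = 175 kg.
175 kg is within the rail limit of 250 kg for Group H-3.
The segregation rule (Group H-1 with Group H-8) does not apply to Group H-6 with Group H-3.
Every hazard group is within its rail limit and no segregation rule is violated.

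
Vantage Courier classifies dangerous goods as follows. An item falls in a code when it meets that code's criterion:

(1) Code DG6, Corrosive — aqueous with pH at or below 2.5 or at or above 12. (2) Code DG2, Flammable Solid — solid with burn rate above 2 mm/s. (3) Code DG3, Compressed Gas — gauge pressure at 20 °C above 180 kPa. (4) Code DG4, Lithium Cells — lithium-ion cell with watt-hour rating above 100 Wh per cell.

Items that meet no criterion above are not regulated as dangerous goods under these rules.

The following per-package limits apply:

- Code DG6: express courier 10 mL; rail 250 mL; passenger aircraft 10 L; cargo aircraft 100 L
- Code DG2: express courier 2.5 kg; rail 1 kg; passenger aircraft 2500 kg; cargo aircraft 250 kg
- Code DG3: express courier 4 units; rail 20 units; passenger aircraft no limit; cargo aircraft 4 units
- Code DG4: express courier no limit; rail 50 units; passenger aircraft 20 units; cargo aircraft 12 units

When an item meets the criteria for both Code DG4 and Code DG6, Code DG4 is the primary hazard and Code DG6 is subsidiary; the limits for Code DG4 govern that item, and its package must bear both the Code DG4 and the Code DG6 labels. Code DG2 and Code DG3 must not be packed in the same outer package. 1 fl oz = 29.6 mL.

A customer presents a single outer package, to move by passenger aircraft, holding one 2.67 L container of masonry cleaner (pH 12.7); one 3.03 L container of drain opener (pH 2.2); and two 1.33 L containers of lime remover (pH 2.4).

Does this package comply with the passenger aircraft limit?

Yes

The masonry cleaner has pH 12.7, which is ≥ 12, so it is Code DG6 (Corrosive).
With pH 2.2 (≤ 2.5), the drain opener falls in Code DG6.
pH 2.4 meets the Code DG6 criterion (Corrosive), so the lime remover is Code DG6.
Code DG6 net quantity: 2.67 L + 3.03 L + (two 1.33 L containers = 2.66 L) = 8.36 L.
8.36 L is within the passenger aircraft limit of 10 L for Code DG6.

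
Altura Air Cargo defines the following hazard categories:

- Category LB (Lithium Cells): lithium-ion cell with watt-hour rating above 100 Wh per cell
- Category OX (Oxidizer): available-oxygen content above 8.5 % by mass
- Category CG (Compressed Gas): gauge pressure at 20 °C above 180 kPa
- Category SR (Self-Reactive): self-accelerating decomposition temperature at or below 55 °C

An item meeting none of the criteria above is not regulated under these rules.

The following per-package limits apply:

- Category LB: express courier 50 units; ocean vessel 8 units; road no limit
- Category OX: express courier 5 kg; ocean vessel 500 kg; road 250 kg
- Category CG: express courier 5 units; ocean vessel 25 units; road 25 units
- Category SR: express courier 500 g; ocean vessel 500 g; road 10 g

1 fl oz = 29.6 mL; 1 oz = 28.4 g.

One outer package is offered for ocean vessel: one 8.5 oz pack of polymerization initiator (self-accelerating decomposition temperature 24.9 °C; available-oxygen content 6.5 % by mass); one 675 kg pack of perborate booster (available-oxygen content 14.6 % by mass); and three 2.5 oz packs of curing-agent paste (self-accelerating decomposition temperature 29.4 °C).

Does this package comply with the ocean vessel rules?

No

With self-accelerating decomposition temperature 24.9 °C (≤ 55 °C), the polymerization initiator falls in Category SR.
With available-oxygen content 14.6 % by mass (> 8.5 % by mass), the perborate booster falls in Category OX.
Self-accelerating decomposition temperature 29.4 °C meets the Category SR criterion (Self-Reactive), so the curing-agent paste is Category SR.
Category SR net quantity: (one 8.5 oz pack = 241.4 g) + (three 2.5 oz packs = 213 g) = 454.4 g.
454.4 g is within the ocean vessel limit of 500 g for Category SR.
Category OX quantity: 675 kg.
675 kg > 500 kg (ocean vessel limit, Category OX) — over the limit.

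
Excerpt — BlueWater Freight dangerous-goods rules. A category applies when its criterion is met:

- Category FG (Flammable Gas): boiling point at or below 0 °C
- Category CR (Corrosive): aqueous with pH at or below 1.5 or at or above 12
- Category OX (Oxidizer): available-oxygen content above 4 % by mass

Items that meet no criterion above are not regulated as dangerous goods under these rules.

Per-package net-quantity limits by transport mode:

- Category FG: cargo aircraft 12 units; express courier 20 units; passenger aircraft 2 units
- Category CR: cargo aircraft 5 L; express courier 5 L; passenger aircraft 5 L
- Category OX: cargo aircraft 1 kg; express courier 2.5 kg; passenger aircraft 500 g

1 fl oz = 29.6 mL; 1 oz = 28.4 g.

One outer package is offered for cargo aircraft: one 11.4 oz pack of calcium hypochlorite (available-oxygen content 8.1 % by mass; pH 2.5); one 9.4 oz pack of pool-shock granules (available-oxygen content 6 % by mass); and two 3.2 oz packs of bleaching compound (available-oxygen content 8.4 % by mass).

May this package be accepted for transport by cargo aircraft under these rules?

Yes

With available-oxygen content 8.1 % by mass (> 4 % by mass), the calcium hypochlorite falls in Category OX.
Pool-shock granules: available-oxygen content 6 % by mass > 4 % by mass → Category OX (Oxidizer).
With available-oxygen content 8.4 % by mass (> 4 % by mass), the bleaching compound falls in Category OX.
Category OX net quantity: (one 11.4 oz pack = 323.76 g) + (one 9.4 oz pack = 266.96 g) + (two 3.2 oz packs = 181.76 g) = 772.48 g.
That is within the Category OX cargo aircraft limit of 1 kg.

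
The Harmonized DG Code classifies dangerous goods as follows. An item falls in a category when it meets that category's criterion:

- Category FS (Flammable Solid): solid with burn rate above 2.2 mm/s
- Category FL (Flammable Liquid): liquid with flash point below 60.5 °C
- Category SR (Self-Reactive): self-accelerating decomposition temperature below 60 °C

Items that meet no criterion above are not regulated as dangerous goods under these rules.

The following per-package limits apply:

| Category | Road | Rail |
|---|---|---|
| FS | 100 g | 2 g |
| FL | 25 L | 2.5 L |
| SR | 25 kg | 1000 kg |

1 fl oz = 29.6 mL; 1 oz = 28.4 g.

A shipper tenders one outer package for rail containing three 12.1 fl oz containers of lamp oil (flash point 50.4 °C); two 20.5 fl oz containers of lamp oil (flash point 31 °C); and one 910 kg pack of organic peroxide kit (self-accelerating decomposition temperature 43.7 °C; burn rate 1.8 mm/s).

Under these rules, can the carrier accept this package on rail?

With flash point 50.4 °C (< 60.5 °C), the lamp oil falls in Category FL.
Flash point 31 °C meets the Category FL criterion (Flammable Liquid), so the lamp oil is Category FL.
Organic peroxide kit: self-accelerating decomposition temperature 43.7 °C < 60 °C → Category SR (Self-Reactive).
Category FL net quantity: (three 12.1 fl oz containers = 1074.48 mL) + (two 20.5 fl oz containers = 1213.6 mL) = 2288.08 mL.
That is within the Category FL rail limit of 2.5 L.
Category SR quantity: 910 kg.
That is within the Category SR rail limit of 1000 kg.
Every hazard category is within its rail limit and no segregation rule is violated.

Yes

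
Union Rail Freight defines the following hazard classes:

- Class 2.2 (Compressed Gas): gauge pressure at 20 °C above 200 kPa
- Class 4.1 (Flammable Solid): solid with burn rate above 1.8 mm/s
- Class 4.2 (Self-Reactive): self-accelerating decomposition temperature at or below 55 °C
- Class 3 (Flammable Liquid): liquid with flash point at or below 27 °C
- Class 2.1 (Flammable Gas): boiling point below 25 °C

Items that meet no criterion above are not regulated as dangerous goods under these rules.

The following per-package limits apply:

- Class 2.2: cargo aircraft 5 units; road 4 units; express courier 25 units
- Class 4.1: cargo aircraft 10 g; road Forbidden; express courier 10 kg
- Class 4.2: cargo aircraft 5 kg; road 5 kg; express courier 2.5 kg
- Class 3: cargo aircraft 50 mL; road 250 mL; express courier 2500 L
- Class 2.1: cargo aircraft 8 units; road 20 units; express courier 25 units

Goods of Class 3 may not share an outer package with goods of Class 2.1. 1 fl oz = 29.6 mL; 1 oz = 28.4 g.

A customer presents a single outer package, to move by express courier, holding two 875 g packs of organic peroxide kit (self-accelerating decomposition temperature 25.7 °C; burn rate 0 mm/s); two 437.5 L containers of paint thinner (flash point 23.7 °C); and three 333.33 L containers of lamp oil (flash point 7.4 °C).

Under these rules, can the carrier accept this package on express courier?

The organic peroxide kit has self-accelerating decomposition temperature 25.7 °C, which is ≤ 55 °C, so it is Class 4.2 (Self-Reactive).
With flash point 23.7 °C (≤ 27 °C), the paint thinner falls in Class 3.
With flash point 7.4 °C (≤ 27 °C), the lamp oil falls in Class 3.
Class 3 net quantity: (two 437.5 L containers = 875 L) + (three 333.33 L containers = 999.99 L) = 1874.99 L.
1874.99 L ≤ 2500 L (express courier limit, Class 3) — within limit.
Class 4.2 quantity: two 875 g packs = 1.75 kg.
That is within the Class 4.2 express courier limit of 2.5 kg.
The segregation rule (Class 3 with Class 2.1) does not apply to Class 3 with Class 4.2.
Every hazard class is within its express courier limit and no segregation rule is violated.

Yes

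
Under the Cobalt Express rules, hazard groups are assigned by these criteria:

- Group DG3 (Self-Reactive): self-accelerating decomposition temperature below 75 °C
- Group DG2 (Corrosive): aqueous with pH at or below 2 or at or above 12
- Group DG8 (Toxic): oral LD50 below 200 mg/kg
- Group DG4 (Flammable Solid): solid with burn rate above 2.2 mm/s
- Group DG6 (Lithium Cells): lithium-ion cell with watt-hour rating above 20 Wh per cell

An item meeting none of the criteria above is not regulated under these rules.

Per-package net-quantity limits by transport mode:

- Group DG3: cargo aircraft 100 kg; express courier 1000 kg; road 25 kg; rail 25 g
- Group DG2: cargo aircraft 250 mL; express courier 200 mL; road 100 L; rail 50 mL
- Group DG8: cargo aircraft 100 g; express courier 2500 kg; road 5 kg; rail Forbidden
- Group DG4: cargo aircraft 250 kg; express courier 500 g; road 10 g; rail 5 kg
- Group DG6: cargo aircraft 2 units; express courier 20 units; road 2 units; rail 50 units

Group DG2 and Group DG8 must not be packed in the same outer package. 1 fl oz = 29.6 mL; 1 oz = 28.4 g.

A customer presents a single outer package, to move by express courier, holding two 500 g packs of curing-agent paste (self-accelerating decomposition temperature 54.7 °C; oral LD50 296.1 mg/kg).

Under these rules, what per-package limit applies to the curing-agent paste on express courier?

1000 kg

With self-accelerating decomposition temperature 54.7 °C (< 75 °C), the curing-agent paste falls in Group DG3.
The express courier limit for Group DG3 is 1000 kg.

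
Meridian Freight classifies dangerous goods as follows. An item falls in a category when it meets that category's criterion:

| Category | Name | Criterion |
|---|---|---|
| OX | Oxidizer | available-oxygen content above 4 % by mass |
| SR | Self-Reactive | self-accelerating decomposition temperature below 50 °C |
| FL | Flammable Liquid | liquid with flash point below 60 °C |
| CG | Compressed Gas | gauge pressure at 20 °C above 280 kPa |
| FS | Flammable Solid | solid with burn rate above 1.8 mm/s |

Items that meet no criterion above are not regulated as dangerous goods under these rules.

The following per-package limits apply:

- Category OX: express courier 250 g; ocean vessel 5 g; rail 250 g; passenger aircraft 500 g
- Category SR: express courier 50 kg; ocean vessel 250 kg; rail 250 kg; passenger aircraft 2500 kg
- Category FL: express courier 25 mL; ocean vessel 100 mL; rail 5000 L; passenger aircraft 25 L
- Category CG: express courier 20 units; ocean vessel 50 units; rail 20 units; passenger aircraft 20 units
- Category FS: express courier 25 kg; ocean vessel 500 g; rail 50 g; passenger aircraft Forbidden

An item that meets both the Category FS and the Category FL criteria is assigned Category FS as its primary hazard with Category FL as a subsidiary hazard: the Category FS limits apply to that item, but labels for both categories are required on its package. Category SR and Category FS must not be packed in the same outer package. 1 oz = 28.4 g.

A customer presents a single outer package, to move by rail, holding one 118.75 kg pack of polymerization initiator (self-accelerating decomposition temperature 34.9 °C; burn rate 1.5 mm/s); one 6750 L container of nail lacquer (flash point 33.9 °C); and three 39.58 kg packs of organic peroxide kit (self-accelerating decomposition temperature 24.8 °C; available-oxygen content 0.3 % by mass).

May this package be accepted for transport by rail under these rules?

No

The polymerization initiator has self-accelerating decomposition temperature 34.9 °C, which is < 50 °C, so it is Category SR (Self-Reactive).
The nail lacquer has flash point 33.9 °C, which is < 60 °C, so it is Category FL (Flammable Liquid).
With self-accelerating decomposition temperature 24.8 °C (< 50 °C), the organic peroxide kit falls in Category SR.
Category SR net quantity: 118.75 kg + (three 39.58 kg packs = 118.74 kg) = 237.49 kg.
237.49 kg is within the rail limit of 250 kg for Category SR.
Category FL quantity: 6750 L.
That exceeds the Category FL rail limit of 5000 L.
The segregation rule (Category SR with Category FS) does not apply to Category SR with Category FL.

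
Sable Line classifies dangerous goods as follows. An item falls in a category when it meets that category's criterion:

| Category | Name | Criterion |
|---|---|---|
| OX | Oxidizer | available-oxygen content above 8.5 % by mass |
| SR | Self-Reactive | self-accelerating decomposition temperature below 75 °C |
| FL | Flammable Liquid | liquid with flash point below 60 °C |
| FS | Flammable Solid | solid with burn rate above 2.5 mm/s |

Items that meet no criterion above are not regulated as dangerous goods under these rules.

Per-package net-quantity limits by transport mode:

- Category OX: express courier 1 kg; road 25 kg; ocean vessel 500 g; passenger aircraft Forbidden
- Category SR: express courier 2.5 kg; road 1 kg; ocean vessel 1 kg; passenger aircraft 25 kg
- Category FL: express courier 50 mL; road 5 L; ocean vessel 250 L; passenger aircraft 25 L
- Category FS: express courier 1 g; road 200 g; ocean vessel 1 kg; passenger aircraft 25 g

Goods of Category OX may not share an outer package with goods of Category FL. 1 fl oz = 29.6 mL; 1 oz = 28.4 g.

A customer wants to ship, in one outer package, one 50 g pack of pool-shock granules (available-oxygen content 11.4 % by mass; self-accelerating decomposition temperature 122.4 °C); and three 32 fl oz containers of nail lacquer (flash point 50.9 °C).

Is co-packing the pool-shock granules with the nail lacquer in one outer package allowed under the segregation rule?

No

Available-oxygen content 11.4 % by mass meets the Category OX criterion (Oxidizer), so the pool-shock granules are Category OX.
With flash point 50.9 °C (< 60 °C), the nail lacquer falls in Category FL.
Category OX and Category FL may not share an outer package.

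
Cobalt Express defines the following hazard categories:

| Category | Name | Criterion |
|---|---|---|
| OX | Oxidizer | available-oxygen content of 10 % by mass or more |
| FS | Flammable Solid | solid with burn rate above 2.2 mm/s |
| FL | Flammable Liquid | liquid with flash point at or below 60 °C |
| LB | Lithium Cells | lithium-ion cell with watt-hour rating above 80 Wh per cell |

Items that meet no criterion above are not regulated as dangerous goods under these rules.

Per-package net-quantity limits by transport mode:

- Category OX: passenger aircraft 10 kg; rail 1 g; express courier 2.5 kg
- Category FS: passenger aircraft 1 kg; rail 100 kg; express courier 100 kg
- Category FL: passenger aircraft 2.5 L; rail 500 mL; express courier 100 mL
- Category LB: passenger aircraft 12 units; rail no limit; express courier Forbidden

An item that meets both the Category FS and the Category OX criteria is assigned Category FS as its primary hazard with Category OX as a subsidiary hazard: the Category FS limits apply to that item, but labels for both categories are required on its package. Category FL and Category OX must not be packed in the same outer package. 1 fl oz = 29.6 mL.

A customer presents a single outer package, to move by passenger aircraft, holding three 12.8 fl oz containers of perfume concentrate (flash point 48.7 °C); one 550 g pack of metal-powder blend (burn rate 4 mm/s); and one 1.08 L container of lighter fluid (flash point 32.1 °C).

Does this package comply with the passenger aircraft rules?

Yes

With flash point 48.7 °C (≤ 60 °C), the perfume concentrate falls in Category FL.
With burn rate 4 mm/s (> 2.2 mm/s), the metal-powder blend falls in Category FS.
Lighter fluid: flash point 32.1 °C ≤ 60 °C → Category FL (Flammable Liquid).
Total Category FL: (three 12.8 fl oz containers = 1136.64 mL) + 1.08 L = 2216.64 mL.
2216.64 mL ≤ 2.5 L (passenger aircraft limit, Category FL) — within limit.
Category FS quantity: 550 g.
That is within the Category FS passenger aircraft limit of 1 kg.
The segregation rule (Category FL with Category OX) does not apply to Category FL with Category FS.
Every hazard category is within its passenger aircraft limit and no segregation rule is violated.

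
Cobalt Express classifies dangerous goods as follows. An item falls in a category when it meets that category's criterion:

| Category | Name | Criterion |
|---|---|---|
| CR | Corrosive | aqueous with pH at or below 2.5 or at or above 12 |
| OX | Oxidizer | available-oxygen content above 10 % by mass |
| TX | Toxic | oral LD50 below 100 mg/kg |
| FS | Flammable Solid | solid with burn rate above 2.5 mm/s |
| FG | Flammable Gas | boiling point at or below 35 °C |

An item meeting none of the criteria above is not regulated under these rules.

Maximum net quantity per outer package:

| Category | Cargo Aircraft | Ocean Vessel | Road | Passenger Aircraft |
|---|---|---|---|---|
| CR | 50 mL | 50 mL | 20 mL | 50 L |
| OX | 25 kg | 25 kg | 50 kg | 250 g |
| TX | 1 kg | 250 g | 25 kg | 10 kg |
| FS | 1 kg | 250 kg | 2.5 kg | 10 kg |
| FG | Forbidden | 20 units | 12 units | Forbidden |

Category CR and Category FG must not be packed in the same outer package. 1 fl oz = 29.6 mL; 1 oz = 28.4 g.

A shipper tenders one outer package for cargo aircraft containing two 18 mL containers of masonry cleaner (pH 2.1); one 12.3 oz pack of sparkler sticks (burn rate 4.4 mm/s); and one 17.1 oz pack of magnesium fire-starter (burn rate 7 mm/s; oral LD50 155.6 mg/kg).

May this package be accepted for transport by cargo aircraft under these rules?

Yes

With pH 2.1 (≤ 2.5), the masonry cleaner falls in Category CR.
Burn rate 4.4 mm/s meets the Category FS criterion (Flammable Solid), so the sparkler sticks are Category FS.
The magnesium fire-starter has burn rate 7 mm/s, which is > 2.5 mm/s, so it is Category FS (Flammable Solid).
Total Category FS: (one 12.3 oz pack = 349.32 g) + (one 17.1 oz pack = 485.64 g) = 834.96 g.
834.96 g ≤ 1 kg (cargo aircraft limit, Category FS) — within limit.
Category CR quantity: two 18 mL containers = 36 mL.
That is within the Category CR cargo aircraft limit of 50 mL.
The segregation rule (Category CR with Category FG) does not apply to Category FS with Category CR.
Every hazard category is within its cargo aircraft limit and no segregation rule is violated.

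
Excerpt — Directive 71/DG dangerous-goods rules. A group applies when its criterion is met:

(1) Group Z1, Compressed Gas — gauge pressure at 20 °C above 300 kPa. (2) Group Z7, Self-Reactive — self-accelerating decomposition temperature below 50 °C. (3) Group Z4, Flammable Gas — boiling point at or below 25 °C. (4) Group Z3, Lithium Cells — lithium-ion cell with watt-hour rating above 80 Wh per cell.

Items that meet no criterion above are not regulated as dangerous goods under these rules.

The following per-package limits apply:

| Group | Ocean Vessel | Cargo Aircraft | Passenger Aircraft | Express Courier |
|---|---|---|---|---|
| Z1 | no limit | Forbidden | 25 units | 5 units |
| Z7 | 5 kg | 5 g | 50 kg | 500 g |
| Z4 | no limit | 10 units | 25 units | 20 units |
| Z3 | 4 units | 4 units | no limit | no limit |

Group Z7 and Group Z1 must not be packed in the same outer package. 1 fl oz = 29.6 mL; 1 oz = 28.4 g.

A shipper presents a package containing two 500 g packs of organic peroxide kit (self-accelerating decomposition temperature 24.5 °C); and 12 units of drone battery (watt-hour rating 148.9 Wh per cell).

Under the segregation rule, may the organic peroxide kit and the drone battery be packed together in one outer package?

With self-accelerating decomposition temperature 24.5 °C (< 50 °C), the organic peroxide kit falls in Group Z7.
With watt-hour rating 148.9 Wh per cell (> 80 Wh per cell), the drone battery falls in Group Z3.
No segregation rule bars Group Z7 with Group Z3.

Yes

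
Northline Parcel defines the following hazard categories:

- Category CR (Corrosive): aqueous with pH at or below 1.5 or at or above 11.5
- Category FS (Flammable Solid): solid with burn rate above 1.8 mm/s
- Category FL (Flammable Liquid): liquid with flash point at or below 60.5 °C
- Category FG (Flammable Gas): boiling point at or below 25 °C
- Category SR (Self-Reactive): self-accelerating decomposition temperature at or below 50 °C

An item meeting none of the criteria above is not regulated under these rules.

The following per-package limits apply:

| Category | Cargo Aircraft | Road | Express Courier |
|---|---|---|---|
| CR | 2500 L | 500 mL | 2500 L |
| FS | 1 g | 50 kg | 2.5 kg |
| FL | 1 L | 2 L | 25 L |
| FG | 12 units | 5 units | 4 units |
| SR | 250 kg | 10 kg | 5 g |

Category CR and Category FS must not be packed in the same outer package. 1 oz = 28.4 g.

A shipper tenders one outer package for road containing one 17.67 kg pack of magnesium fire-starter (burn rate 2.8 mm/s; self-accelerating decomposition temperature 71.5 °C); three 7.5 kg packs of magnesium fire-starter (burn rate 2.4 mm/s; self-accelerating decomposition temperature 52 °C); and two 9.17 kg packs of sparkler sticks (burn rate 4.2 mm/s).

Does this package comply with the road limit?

The magnesium fire-starter has burn rate 2.8 mm/s, which is > 1.8 mm/s, so it is Category FS (Flammable Solid).
The magnesium fire-starter has burn rate 2.4 mm/s, which is > 1.8 mm/s, so it is Category FS (Flammable Solid).
With burn rate 4.2 mm/s (> 1.8 mm/s), the sparkler sticks fall in Category FS.
Total Category FS: 17.67 kg + (three 7.5 kg packs = 22.5 kg) + (two 9.17 kg packs = 18.34 kg) = 58.51 kg.
58.51 kg exceeds the road limit of 50 kg for Category FS.

No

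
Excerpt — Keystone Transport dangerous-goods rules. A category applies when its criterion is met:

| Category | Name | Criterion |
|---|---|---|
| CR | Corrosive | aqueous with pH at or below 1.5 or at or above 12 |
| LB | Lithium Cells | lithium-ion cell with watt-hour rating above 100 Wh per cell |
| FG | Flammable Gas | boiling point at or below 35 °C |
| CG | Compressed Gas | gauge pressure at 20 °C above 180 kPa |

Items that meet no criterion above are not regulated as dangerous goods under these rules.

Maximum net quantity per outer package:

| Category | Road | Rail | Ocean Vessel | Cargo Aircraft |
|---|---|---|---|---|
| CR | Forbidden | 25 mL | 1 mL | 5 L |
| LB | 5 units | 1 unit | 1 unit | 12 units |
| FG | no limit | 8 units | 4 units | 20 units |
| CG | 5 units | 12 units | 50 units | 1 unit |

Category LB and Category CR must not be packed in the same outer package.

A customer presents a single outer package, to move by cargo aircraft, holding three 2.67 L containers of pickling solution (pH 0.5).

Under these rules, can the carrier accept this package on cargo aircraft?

No

The pickling solution has pH 0.5, which is ≤ 1.5, so it is Category CR (Corrosive).
Category CR quantity: three 2.67 L containers = 8.01 L.
8.01 L exceeds the cargo aircraft limit of 5 L for Category CR.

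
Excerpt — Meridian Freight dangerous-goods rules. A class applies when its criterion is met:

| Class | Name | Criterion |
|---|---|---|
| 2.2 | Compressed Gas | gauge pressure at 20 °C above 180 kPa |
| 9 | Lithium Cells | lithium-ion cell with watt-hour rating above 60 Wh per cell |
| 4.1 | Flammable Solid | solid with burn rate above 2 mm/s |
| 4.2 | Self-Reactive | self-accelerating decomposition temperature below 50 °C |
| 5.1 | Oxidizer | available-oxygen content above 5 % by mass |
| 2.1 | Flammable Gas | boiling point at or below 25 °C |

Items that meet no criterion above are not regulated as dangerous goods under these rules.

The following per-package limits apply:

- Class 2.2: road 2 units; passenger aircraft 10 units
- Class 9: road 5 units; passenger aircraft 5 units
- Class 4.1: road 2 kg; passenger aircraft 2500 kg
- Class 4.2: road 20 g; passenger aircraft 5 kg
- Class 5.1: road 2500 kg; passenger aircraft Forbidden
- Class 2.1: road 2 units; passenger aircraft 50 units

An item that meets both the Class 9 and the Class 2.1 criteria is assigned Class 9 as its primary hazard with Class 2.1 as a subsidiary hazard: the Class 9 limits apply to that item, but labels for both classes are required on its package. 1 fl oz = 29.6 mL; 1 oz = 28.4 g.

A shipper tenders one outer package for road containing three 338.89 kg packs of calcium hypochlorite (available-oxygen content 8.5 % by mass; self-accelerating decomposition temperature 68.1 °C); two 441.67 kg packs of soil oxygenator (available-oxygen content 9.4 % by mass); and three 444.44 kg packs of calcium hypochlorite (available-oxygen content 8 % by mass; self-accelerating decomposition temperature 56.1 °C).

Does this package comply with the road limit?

The calcium hypochlorite has available-oxygen content 8.5 % by mass, which is > 5 % by mass, so it is Class 5.1 (Oxidizer).
The soil oxygenator has available-oxygen content 9.4 % by mass, which is > 5 % by mass, so it is Class 5.1 (Oxidizer).
Available-oxygen content 8 % by mass meets the Class 5.1 criterion (Oxidizer), so the calcium hypochlorite is Class 5.1.
Class 5.1 net quantity: (three 338.89 kg packs = 1016.67 kg) + (two 441.67 kg packs = 883.34 kg) + (three 444.44 kg packs = 1333.32 kg) = 3233.33 kg.
3233.33 kg > 2500 kg (road limit, Class 5.1) — over the limit.

No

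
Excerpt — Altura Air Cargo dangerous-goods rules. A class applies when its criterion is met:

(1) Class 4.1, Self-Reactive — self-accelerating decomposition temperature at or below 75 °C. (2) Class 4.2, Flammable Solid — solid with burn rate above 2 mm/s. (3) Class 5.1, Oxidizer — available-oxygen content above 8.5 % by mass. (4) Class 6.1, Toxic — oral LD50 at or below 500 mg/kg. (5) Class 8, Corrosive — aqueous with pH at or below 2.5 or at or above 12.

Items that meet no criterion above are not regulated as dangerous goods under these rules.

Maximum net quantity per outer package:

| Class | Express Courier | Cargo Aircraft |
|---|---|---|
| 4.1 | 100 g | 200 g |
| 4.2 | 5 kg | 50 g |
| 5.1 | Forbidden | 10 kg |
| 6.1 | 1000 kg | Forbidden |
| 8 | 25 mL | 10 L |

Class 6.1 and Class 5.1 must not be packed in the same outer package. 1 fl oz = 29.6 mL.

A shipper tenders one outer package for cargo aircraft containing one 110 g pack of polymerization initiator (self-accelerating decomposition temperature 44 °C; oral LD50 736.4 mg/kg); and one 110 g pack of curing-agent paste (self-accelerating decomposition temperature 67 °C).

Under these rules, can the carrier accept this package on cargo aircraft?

No

The polymerization initiator has self-accelerating decomposition temperature 44 °C, which is ≤ 75 °C, so it is Class 4.1 (Self-Reactive).
The curing-agent paste has self-accelerating decomposition temperature 67 °C, which is ≤ 75 °C, so it is Class 4.1 (Self-Reactive).
Class 4.1 net quantity: 110 g + 110 g = 220 g.
220 g > 200 g (cargo aircraft limit, Class 4.1) — over the limit.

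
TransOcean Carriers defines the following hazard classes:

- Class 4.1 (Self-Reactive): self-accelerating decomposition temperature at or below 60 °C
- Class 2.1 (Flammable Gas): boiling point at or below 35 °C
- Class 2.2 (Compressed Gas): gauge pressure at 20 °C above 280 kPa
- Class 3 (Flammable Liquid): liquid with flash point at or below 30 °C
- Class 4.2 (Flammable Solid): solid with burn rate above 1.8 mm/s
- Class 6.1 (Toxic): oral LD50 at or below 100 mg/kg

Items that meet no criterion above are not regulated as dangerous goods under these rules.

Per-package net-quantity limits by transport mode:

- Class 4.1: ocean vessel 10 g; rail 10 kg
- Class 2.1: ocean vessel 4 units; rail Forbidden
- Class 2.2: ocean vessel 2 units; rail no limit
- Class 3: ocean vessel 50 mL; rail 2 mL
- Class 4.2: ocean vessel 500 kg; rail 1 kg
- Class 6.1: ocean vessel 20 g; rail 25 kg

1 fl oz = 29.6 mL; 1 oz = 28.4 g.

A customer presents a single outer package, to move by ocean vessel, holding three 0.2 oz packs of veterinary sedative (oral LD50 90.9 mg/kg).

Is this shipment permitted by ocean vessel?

Yes

Veterinary sedative: oral LD50 90.9 mg/kg ≤ 100 mg/kg → Class 6.1 (Toxic).
Class 6.1 quantity: three 0.2 oz packs = 17.04 g.
That is within the Class 6.1 ocean vessel limit of 20 g.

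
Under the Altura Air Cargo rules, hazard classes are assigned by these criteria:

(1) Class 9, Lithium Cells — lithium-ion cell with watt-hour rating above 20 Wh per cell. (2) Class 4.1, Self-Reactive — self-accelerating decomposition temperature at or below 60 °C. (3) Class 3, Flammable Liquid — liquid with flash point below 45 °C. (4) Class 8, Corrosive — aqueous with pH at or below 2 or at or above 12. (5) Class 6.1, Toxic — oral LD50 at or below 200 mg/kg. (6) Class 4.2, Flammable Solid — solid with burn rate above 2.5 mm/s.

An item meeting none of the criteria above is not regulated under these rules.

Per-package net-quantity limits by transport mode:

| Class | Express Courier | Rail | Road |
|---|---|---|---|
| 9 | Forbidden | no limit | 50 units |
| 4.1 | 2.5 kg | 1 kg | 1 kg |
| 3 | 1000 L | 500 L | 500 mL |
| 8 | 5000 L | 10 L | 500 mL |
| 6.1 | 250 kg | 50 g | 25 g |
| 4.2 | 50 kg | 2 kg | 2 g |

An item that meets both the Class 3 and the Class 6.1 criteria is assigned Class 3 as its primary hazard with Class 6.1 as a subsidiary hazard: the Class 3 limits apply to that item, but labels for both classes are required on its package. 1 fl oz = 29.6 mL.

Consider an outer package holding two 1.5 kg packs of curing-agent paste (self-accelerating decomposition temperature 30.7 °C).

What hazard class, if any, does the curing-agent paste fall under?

Class 4.1

Curing-agent paste: self-accelerating decomposition temperature 30.7 °C ≤ 60 °C → Class 4.1 (Self-Reactive).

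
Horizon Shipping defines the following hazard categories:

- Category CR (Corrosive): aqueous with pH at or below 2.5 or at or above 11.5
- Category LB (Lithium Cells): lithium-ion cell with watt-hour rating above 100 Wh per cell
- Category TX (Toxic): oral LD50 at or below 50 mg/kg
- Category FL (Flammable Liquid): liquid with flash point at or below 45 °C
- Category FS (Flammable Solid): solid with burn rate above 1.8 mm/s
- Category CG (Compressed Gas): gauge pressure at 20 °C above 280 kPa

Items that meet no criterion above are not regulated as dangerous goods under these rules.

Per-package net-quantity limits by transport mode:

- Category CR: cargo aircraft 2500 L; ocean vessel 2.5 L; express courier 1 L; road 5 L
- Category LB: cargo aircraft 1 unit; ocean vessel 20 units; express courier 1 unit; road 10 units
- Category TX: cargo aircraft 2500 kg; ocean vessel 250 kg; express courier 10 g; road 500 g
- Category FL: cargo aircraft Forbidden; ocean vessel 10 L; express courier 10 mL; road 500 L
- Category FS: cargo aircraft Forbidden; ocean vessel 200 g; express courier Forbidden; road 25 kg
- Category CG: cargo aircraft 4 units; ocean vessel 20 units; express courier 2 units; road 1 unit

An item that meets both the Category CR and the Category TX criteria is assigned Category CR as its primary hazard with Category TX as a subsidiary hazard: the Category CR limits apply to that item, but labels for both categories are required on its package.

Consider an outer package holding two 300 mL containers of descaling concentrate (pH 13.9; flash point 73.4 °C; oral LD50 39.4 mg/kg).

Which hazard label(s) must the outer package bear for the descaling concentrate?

The descaling concentrate has pH 13.9, which is ≥ 11.5, so it is Category CR (Corrosive).
The descaling concentrate has oral LD50 39.4 mg/kg, which is ≤ 50 mg/kg, so it is Category TX (Toxic).
By the precedence rule Category CR is primary and Category TX is subsidiary, and that rule requires both labels on the package.

Category CR and TX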